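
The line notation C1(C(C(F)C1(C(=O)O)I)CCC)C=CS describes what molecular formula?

Heavy atoms from the SMILES: 10 C, 1 F, 1 I, 2 O, 1 S.
Implicit hydrogens by atom environment:
  5 × C: 1 H each → 5
  2 × C: 2 H each → 4
  2 × C: no H
  1 × C: 3 H
  1 × F: no H
  1 × I: no H
  1 × O: 1 H
  1 × O: no H
  1 × S: 1 H
  Total hydrogens = 14.
Molecular formula: C10H14FIO2S

C10H14FIO2S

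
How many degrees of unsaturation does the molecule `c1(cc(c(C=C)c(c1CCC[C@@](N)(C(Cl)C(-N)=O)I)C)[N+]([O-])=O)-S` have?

7

Molecular formula from the SMILES: C15H19ClIN3O3S.
DoU = (2C + 2 + N − H − X)/2 = (2·15 + 2 + 3 − 19 − 2)/2 = 14/2 = 7.
(Structurally: 1 ring(s) + 6 π bond(s) = 7.)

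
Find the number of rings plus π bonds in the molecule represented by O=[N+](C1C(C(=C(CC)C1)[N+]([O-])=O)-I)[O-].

Molecular formula from the SMILES: C7H9IN2O4.
DoU = (2C + 2 + N − H − X)/2 = (2·7 + 2 + 2 − 9 − 1)/2 = 8/2 = 4.
(Structurally: 1 ring(s) + 3 π bond(s) = 4.)

4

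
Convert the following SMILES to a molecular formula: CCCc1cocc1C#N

C8H9NO

Heavy atoms from the SMILES: 8 C, 1 N, 1 O.
Implicit hydrogens by atom environment:
  2 × C: 2 H each → 4
  2 × C (aromatic): 1 H each → 2
  2 × C (aromatic): no H
  1 × C: 3 H
  1 × C: no H
  1 × N: no H
  1 × O (aromatic): no H
  Total hydrogens = 9.
Molecular formula: C8H9NO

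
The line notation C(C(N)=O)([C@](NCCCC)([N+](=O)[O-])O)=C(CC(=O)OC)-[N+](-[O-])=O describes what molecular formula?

C11H18N4O8

Heavy atoms from the SMILES: 11 C, 4 N, 8 O.
Implicit hydrogens by atom environment:
  5 × C: no H
  5 × O: no H
  4 × C: 2 H each → 8
  2 × C: 3 H each → 6
  2 × N (charge +1): no H
  2 × O (charge -1): no H
  1 × N: 2 H
  1 × N: 1 H
  1 × O: 1 H
  Total hydrogens = 18.
Molecular formula: C11H18N4O8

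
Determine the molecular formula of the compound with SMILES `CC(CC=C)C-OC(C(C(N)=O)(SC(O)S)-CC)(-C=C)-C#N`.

C15H24N2O3S2

Heavy atoms from the SMILES: 15 C, 2 N, 3 O, 2 S.
Implicit hydrogens by atom environment:
  5 × C: 2 H each → 10
  4 × C: 1 H each → 4
  4 × C: no H
  2 × C: 3 H each → 6
  2 × O: no H
  1 × N: 2 H
  1 × N: no H
  1 × O: 1 H
  1 × S: 1 H
  1 × S: no H
  Total hydrogens = 24.
Molecular formula: C15H24N2O3S2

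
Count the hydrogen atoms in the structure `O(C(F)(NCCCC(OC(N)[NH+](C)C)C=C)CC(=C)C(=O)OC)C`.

Hydrogens are implicit in SMILES; fill each atom to its normal valence:
  6 × C: 2 H each → 12
  4 × C: 3 H each → 12
  4 × O: no H
  3 × C: 1 H each → 3
  3 × C: no H
  1 × F: no H
  1 × N: 2 H
  1 × N: 1 H
  1 × N (charge +1): 1 H
  Total hydrogens = 31.

31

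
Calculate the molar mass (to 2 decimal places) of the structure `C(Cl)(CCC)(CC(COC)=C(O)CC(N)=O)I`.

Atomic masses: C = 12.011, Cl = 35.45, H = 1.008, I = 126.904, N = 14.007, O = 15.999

Molecular formula: C11H19ClINO3.
M = 11×12.011 + 1×35.45 + 19×1.008 + 1×126.904 + 1×14.007 + 3×15.999 = 375.63 g/mol.

375.63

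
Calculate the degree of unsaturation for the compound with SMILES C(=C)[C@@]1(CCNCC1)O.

2

Molecular formula from the SMILES: C7H13NO.
DoU = (2C + 2 + N − H − X)/2 = (2·7 + 2 + 1 − 13 − 0)/2 = 4/2 = 2.
(Structurally: 1 ring(s) + 1 π bond(s) = 2.)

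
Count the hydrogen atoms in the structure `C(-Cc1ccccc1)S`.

Hydrogens are implicit in SMILES; fill each atom to its normal valence:
  5 × C (aromatic): 1 H each → 5
  2 × C: 2 H each → 4
  1 × C (aromatic): no H
  1 × S: 1 H
  Total hydrogens = 10.

10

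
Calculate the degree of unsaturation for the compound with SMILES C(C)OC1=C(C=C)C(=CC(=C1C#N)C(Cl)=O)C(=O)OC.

Molecular formula from the SMILES: C14H12ClNO4.
DoU = (2C + 2 + N − H − X)/2 = (2·14 + 2 + 1 − 12 − 1)/2 = 18/2 = 9.
(Structurally: 1 ring(s) + 8 π bond(s) = 9.)

9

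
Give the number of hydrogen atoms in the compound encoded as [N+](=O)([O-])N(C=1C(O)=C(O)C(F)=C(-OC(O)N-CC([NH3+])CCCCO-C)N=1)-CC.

Hydrogens are implicit in SMILES; fill each atom to its normal valence:
  6 × C: 2 H each → 12
  5 × C (aromatic): no H
  3 × O: 1 H each → 3
  3 × O: no H
  2 × C: 3 H each → 6
  2 × C: 1 H each → 2
  1 × F: no H
  1 × N (charge +1): 3 H
  1 × N: 1 H
  1 × N (aromatic): no H
  1 × N: no H
  1 × N (charge +1): no H
  1 × O (charge -1): no H
  Total hydrogens = 27.

27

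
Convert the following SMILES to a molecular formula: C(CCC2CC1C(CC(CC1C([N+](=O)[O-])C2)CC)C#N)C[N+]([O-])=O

Heavy atoms from the SMILES: 17 C, 3 N, 4 O.
Implicit hydrogens by atom environment:
  9 × C: 2 H each → 18
  6 × C: 1 H each → 6
  2 × N (charge +1): no H
  2 × O: no H
  2 × O (charge -1): no H
  1 × C: 3 H
  1 × C: no H
  1 × N: no H
  Total hydrogens = 27.
Molecular formula: C17H27N3O4

C17H27N3O4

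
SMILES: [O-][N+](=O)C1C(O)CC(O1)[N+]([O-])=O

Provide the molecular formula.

C4H6N2O6

Heavy atoms from the SMILES: 4 C, 2 N, 6 O.
Implicit hydrogens by atom environment:
  3 × C: 1 H each → 3
  3 × O: no H
  2 × N (charge +1): no H
  2 × O (charge -1): no H
  1 × C: 2 H
  1 × O: 1 H
  Total hydrogens = 6.
Molecular formula: C4H6N2O6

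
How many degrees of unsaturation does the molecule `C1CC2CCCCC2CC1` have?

Molecular formula from the SMILES: C10H18.
DoU = (2C + 2 + N − H − X)/2 = (2·10 + 2 + 0 − 18 − 0)/2 = 4/2 = 2.
(Structurally: 2 ring(s) + 0 π bond(s) = 2.)

2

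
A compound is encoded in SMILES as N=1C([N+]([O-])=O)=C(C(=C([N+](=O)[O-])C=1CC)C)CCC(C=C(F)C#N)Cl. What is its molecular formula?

C14H14ClFN4O4

Heavy atoms from the SMILES: 14 C, 1 Cl, 1 F, 4 N, 4 O.
Implicit hydrogens by atom environment:
  5 × C (aromatic): no H
  3 × C: 2 H each → 6
  2 × C: 3 H each → 6
  2 × C: 1 H each → 2
  2 × C: no H
  2 × N (charge +1): no H
  2 × O: no H
  2 × O (charge -1): no H
  1 × Cl: no H
  1 × F: no H
  1 × N (aromatic): no H
  1 × N: no H
  Total hydrogens = 14.
Molecular formula: C14H14ClFN4O4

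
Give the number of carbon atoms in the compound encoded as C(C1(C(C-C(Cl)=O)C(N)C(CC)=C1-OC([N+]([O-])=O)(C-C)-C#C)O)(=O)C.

The symbol for carbon appears 16 times in the SMILES. (Cl is a single chlorine, not C + l.)

16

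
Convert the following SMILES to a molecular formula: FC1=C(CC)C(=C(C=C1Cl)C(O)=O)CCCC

Heavy atoms from the SMILES: 13 C, 1 Cl, 1 F, 2 O.
Implicit hydrogens by atom environment:
  5 × C (aromatic): no H
  4 × C: 2 H each → 8
  2 × C: 3 H each → 6
  1 × C (aromatic): 1 H
  1 × C: no H
  1 × Cl: no H
  1 × F: no H
  1 × O: 1 H
  1 × O: no H
  Total hydrogens = 16.
Molecular formula: C13H16ClFO2

C13H16ClFO2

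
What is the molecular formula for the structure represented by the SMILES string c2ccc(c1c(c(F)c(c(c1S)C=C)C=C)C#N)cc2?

Heavy atoms from the SMILES: 17 C, 1 F, 1 N, 1 S.
Implicit hydrogens by atom environment:
  7 × C (aromatic): no H
  5 × C (aromatic): 1 H each → 5
  2 × C: 2 H each → 4
  2 × C: 1 H each → 2
  1 × C: no H
  1 × F: no H
  1 × N: no H
  1 × S: 1 H
  Total hydrogens = 12.
Molecular formula: C17H12FNS

C17H12FNS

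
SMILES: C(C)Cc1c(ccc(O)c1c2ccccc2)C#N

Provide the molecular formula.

C16H15NO

Heavy atoms from the SMILES: 16 C, 1 N, 1 O.
Implicit hydrogens by atom environment:
  7 × C (aromatic): 1 H each → 7
  5 × C (aromatic): no H
  2 × C: 2 H each → 4
  1 × C: 3 H
  1 × C: no H
  1 × N: no H
  1 × O: 1 H
  Total hydrogens = 15.
Molecular formula: C16H15NO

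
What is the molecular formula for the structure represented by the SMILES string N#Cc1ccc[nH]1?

C5H4N2

Heavy atoms from the SMILES: 5 C, 2 N.
Implicit hydrogens by atom environment:
  3 × C (aromatic): 1 H each → 3
  1 × C (aromatic): no H
  1 × C: no H
  1 × N (aromatic): 1 H
  1 × N: no H
  Total hydrogens = 4.
Molecular formula: C5H4N2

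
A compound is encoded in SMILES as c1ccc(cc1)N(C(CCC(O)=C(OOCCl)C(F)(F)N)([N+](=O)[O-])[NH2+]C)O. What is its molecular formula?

Heavy atoms from the SMILES: 14 C, 1 Cl, 2 F, 4 N, 6 O.
Implicit hydrogens by atom environment:
  5 × C (aromatic): 1 H each → 5
  4 × C: no H
  3 × C: 2 H each → 6
  3 × O: no H
  2 × F: no H
  2 × O: 1 H each → 2
  1 × C: 3 H
  1 × C (aromatic): no H
  1 × Cl: no H
  1 × N (charge +1): 2 H
  1 × N: 2 H
  1 × N: no H
  1 × N (charge +1): no H
  1 × O (charge -1): no H
  Total hydrogens = 20.
Net charge +1.
Molecular formula: C14H20ClF2N4O6+

C14H20ClF2N4O6+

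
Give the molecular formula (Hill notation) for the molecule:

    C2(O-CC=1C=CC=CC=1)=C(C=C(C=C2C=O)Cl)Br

C14H10BrClO2

Heavy atoms from the SMILES: 1 Br, 14 C, 1 Cl, 2 O.
Implicit hydrogens by atom environment:
  7 × C (aromatic): 1 H each → 7
  5 × C (aromatic): no H
  2 × O: no H
  1 × Br: no H
  1 × C: 2 H
  1 × C: 1 H
  1 × Cl: no H
  Total hydrogens = 10.
Molecular formula: C14H10BrClO2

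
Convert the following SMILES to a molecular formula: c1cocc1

C4H4O

Heavy atoms from the SMILES: 4 C, 1 O.
Implicit hydrogens by atom environment:
  4 × C (aromatic): 1 H each → 4
  1 × O (aromatic): no H
  Total hydrogens = 4.
Molecular formula: C4H4O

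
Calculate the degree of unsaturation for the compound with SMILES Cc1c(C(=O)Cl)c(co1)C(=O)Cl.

5

Molecular formula from the SMILES: C7H4Cl2O3.
DoU = (2C + 2 + N − H − X)/2 = (2·7 + 2 + 0 − 4 − 2)/2 = 10/2 = 5.
(Structurally: 1 ring(s) + 4 π bond(s) = 5.)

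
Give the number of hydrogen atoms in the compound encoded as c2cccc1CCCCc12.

Hydrogens are implicit in SMILES; fill each atom to its normal valence:
  4 × C: 2 H each → 8
  4 × C (aromatic): 1 H each → 4
  2 × C (aromatic): no H
  Total hydrogens = 12.

12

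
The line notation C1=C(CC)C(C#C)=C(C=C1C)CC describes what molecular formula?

C13H16

Heavy atoms from the SMILES: 13 C.
Implicit hydrogens by atom environment:
  4 × C (aromatic): no H
  3 × C: 3 H each → 9
  2 × C: 2 H each → 4
  2 × C (aromatic): 1 H each → 2
  1 × C: 1 H
  1 × C: no H
  Total hydrogens = 16.
Molecular formula: C13H16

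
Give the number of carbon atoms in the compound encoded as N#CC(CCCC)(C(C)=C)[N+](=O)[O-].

9

The symbol for carbon appears 9 times in the SMILES.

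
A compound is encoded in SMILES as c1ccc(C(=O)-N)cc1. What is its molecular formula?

C7H7NO

Heavy atoms from the SMILES: 7 C, 1 N, 1 O.
Implicit hydrogens by atom environment:
  5 × C (aromatic): 1 H each → 5
  1 × C (aromatic): no H
  1 × C: no H
  1 × N: 2 H
  1 × O: no H
  Total hydrogens = 7.
Molecular formula: C7H7NO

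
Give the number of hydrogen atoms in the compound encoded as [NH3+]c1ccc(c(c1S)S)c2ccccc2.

Hydrogens are implicit in SMILES; fill each atom to its normal valence:
  7 × C (aromatic): 1 H each → 7
  5 × C (aromatic): no H
  2 × S: 1 H each → 2
  1 × N (charge +1): 3 H
  Total hydrogens = 12.

12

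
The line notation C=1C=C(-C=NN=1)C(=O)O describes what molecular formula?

C5H4N2O2

Heavy atoms from the SMILES: 5 C, 2 N, 2 O.
Implicit hydrogens by atom environment:
  3 × C (aromatic): 1 H each → 3
  2 × N (aromatic): no H
  1 × C (aromatic): no H
  1 × C: no H
  1 × O: 1 H
  1 × O: no H
  Total hydrogens = 4.
Molecular formula: C5H4N2O2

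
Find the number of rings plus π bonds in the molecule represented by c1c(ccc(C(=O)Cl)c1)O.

5

Molecular formula from the SMILES: C7H5ClO2.
DoU = (2C + 2 + N − H − X)/2 = (2·7 + 2 + 0 − 5 − 1)/2 = 10/2 = 5.
(Structurally: 1 ring(s) + 4 π bond(s) = 5.)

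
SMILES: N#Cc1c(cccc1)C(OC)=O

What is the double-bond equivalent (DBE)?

Molecular formula from the SMILES: C9H7NO2.
DoU = (2C + 2 + N − H − X)/2 = (2·9 + 2 + 1 − 7 − 0)/2 = 14/2 = 7.
(Structurally: 1 ring(s) + 6 π bond(s) = 7.)

7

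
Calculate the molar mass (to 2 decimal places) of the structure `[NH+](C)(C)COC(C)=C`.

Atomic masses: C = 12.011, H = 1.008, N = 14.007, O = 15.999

Molecular formula: C6H14NO+.
M = 6×12.011 + 14×1.008 + 1×14.007 + 1×15.999 = 116.18 g/mol.

116.18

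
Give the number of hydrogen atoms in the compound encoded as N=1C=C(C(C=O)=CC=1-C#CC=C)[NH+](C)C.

13

Hydrogens are implicit in SMILES; fill each atom to its normal valence:
  3 × C (aromatic): no H
  2 × C: 3 H each → 6
  2 × C (aromatic): 1 H each → 2
  2 × C: 1 H each → 2
  2 × C: no H
  1 × C: 2 H
  1 × N (charge +1): 1 H
  1 × N (aromatic): no H
  1 × O: no H
  Total hydrogens = 13.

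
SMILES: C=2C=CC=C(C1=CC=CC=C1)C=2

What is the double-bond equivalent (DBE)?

Molecular formula from the SMILES: C12H10.
DoU = (2C + 2 + N − H − X)/2 = (2·12 + 2 + 0 − 10 − 0)/2 = 16/2 = 8.
(Structurally: 2 ring(s) + 6 π bond(s) = 8.)

8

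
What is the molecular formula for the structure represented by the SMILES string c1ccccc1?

Heavy atoms from the SMILES: 6 C.
Implicit hydrogens by atom environment:
  6 × C (aromatic): 1 H each → 6
  Total hydrogens = 6.
Molecular formula: C6H6

C6H6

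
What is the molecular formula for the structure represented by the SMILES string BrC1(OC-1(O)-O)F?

C2H2BrFO3

Heavy atoms from the SMILES: 1 Br, 2 C, 1 F, 3 O.
Implicit hydrogens by atom environment:
  2 × C: no H
  2 × O: 1 H each → 2
  1 × Br: no H
  1 × F: no H
  1 × O: no H
  Total hydrogens = 2.
Molecular formula: C2H2BrFO3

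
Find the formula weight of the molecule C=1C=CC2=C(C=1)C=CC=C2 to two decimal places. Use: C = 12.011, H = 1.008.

128.17

Molecular formula: C10H8.
M = 10×12.011 + 8×1.008 = 128.17 g/mol.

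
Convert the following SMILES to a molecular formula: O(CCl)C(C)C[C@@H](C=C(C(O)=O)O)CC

Heavy atoms from the SMILES: 10 C, 1 Cl, 4 O.
Implicit hydrogens by atom environment:
  3 × C: 2 H each → 6
  3 × C: 1 H each → 3
  2 × C: 3 H each → 6
  2 × C: no H
  2 × O: 1 H each → 2
  2 × O: no H
  1 × Cl: no H
  Total hydrogens = 17.
Molecular formula: C10H17ClO4

C10H17ClO4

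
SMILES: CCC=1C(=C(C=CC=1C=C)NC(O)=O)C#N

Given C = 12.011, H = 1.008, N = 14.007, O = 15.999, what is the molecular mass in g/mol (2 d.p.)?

216.24

Molecular formula: C12H12N2O2.
M = 12×12.011 + 12×1.008 + 2×14.007 + 2×15.999 = 216.24 g/mol.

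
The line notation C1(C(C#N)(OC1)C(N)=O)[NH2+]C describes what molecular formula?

C6H10N3O2+

Heavy atoms from the SMILES: 6 C, 3 N, 2 O.
Implicit hydrogens by atom environment:
  3 × C: no H
  2 × O: no H
  1 × C: 3 H
  1 × C: 2 H
  1 × C: 1 H
  1 × N: 2 H
  1 × N (charge +1): 2 H
  1 × N: no H
  Total hydrogens = 10.
Net charge +1.
Molecular formula: C6H10N3O2+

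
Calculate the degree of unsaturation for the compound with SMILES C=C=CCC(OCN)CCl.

Molecular formula from the SMILES: C7H12ClNO.
DoU = (2C + 2 + N − H − X)/2 = (2·7 + 2 + 1 − 12 − 1)/2 = 4/2 = 2.
(Structurally: 0 ring(s) + 2 π bond(s) = 2.)

2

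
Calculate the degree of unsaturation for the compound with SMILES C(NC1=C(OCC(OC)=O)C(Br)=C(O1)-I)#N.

6

Molecular formula from the SMILES: C8H6BrIN2O4.
DoU = (2C + 2 + N − H − X)/2 = (2·8 + 2 + 2 − 6 − 2)/2 = 12/2 = 6.
(Structurally: 1 ring(s) + 5 π bond(s) = 6.)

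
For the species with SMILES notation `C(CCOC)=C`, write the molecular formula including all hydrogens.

Heavy atoms from the SMILES: 5 C, 1 O.
Implicit hydrogens by atom environment:
  3 × C: 2 H each → 6
  1 × C: 3 H
  1 × C: 1 H
  1 × O: no H
  Total hydrogens = 10.
Molecular formula: C5H10O

C5H10O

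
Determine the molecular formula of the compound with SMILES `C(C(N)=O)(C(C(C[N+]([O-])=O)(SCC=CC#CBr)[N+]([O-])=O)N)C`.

C11H15BrN4O5S

Heavy atoms from the SMILES: 1 Br, 11 C, 4 N, 5 O, 1 S.
Implicit hydrogens by atom environment:
  4 × C: 1 H each → 4
  4 × C: no H
  3 × O: no H
  2 × C: 2 H each → 4
  2 × N: 2 H each → 4
  2 × N (charge +1): no H
  2 × O (charge -1): no H
  1 × Br: no H
  1 × C: 3 H
  1 × S: no H
  Total hydrogens = 15.
Molecular formula: C11H15BrN4O5S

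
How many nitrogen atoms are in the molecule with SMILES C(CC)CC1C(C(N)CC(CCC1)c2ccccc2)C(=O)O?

The symbol for nitrogen appears 1 time in the SMILES.

1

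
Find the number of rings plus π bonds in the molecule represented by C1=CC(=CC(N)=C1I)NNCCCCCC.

Molecular formula from the SMILES: C12H20IN3.
DoU = (2C + 2 + N − H − X)/2 = (2·12 + 2 + 3 − 20 − 1)/2 = 8/2 = 4.
(Structurally: 1 ring(s) + 3 π bond(s) = 4.)

4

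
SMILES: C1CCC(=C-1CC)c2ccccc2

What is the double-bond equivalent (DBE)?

6

Molecular formula from the SMILES: C13H16.
DoU = (2C + 2 + N − H − X)/2 = (2·13 + 2 + 0 − 16 − 0)/2 = 12/2 = 6.
(Structurally: 2 ring(s) + 4 π bond(s) = 6.)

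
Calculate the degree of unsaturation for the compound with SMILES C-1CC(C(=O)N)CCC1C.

2

Molecular formula from the SMILES: C8H15NO.
DoU = (2C + 2 + N − H − X)/2 = (2·8 + 2 + 1 − 15 − 0)/2 = 4/2 = 2.
(Structurally: 1 ring(s) + 1 π bond(s) = 2.)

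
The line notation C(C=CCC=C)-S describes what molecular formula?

C6H10S

Heavy atoms from the SMILES: 6 C, 1 S.
Implicit hydrogens by atom environment:
  3 × C: 2 H each → 6
  3 × C: 1 H each → 3
  1 × S: 1 H
  Total hydrogens = 10.
Molecular formula: C6H10S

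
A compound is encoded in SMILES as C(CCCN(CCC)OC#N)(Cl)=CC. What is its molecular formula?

C10H17ClN2O

Heavy atoms from the SMILES: 10 C, 1 Cl, 2 N, 1 O.
Implicit hydrogens by atom environment:
  5 × C: 2 H each → 10
  2 × C: 3 H each → 6
  2 × C: no H
  2 × N: no H
  1 × C: 1 H
  1 × Cl: no H
  1 × O: no H
  Total hydrogens = 17.
Molecular formula: C10H17ClN2O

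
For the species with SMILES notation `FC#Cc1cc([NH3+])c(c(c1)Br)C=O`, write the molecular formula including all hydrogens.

C9H6BrFNO+

Heavy atoms from the SMILES: 1 Br, 9 C, 1 F, 1 N, 1 O.
Implicit hydrogens by atom environment:
  4 × C (aromatic): no H
  2 × C (aromatic): 1 H each → 2
  2 × C: no H
  1 × Br: no H
  1 × C: 1 H
  1 × F: no H
  1 × N (charge +1): 3 H
  1 × O: no H
  Total hydrogens = 6.
Net charge +1.
Molecular formula: C9H6BrFNO+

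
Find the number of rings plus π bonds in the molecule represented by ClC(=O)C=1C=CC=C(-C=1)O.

5

Molecular formula from the SMILES: C7H5ClO2.
DoU = (2C + 2 + N − H − X)/2 = (2·7 + 2 + 0 − 5 − 1)/2 = 10/2 = 5.
(Structurally: 1 ring(s) + 4 π bond(s) = 5.)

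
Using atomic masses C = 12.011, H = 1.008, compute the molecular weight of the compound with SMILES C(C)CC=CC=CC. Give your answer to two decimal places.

Molecular formula: C8H14.
M = 8×12.011 + 14×1.008 = 110.20 g/mol.

110.20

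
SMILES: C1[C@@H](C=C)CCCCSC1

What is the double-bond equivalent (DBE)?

2

Molecular formula from the SMILES: C9H16S.
DoU = (2C + 2 + N − H − X)/2 = (2·9 + 2 + 0 − 16 − 0)/2 = 4/2 = 2.
(Structurally: 1 ring(s) + 1 π bond(s) = 2.)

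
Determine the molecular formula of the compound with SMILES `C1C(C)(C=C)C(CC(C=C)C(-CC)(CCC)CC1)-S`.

Heavy atoms from the SMILES: 18 C, 1 S.
Implicit hydrogens by atom environment:
  9 × C: 2 H each → 18
  4 × C: 1 H each → 4
  3 × C: 3 H each → 9
  2 × C: no H
  1 × S: 1 H
  Total hydrogens = 32.
Molecular formula: C18H32S

C18H32S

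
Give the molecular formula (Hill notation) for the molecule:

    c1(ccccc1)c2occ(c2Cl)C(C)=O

Heavy atoms from the SMILES: 12 C, 1 Cl, 2 O.
Implicit hydrogens by atom environment:
  6 × C (aromatic): 1 H each → 6
  4 × C (aromatic): no H
  1 × C: 3 H
  1 × C: no H
  1 × Cl: no H
  1 × O (aromatic): no H
  1 × O: no H
  Total hydrogens = 9.
Molecular formula: C12H9ClO2

C12H9ClO2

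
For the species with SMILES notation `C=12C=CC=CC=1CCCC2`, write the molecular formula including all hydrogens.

Heavy atoms from the SMILES: 10 C.
Implicit hydrogens by atom environment:
  4 × C: 2 H each → 8
  4 × C (aromatic): 1 H each → 4
  2 × C (aromatic): no H
  Total hydrogens = 12.
Molecular formula: C10H12

C10H12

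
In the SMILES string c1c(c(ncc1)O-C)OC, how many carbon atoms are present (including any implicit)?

7

The symbol for carbon appears 7 times in the SMILES. Lowercase c denotes aromatic carbon and counts toward C.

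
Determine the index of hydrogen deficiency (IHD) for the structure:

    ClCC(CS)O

0

Molecular formula from the SMILES: C3H7ClOS.
DoU = (2C + 2 + N − H − X)/2 = (2·3 + 2 + 0 − 7 − 1)/2 = 0/2 = 0.
(Structurally: 0 ring(s) + 0 π bond(s) = 0.)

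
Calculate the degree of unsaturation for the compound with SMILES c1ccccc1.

Molecular formula from the SMILES: C6H6.
DoU = (2C + 2 + N − H − X)/2 = (2·6 + 2 + 0 − 6 − 0)/2 = 8/2 = 4.
(Structurally: 1 ring(s) + 3 π bond(s) = 4.)

4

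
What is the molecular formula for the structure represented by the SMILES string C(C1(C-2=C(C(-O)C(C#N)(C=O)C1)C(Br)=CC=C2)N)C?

C14H15BrN2O2

Heavy atoms from the SMILES: 1 Br, 14 C, 2 N, 2 O.
Implicit hydrogens by atom environment:
  3 × C (aromatic): 1 H each → 3
  3 × C (aromatic): no H
  3 × C: no H
  2 × C: 2 H each → 4
  2 × C: 1 H each → 2
  1 × Br: no H
  1 × C: 3 H
  1 × N: 2 H
  1 × N: no H
  1 × O: 1 H
  1 × O: no H
  Total hydrogens = 15.
Molecular formula: C14H15BrN2O2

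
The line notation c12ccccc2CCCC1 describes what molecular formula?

C10H12

Heavy atoms from the SMILES: 10 C.
Implicit hydrogens by atom environment:
  4 × C: 2 H each → 8
  4 × C (aromatic): 1 H each → 4
  2 × C (aromatic): no H
  Total hydrogens = 12.
Molecular formula: C10H12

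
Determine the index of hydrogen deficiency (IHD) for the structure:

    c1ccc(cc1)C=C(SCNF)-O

5

Molecular formula from the SMILES: C9H10FNOS.
DoU = (2C + 2 + N − H − X)/2 = (2·9 + 2 + 1 − 10 − 1)/2 = 10/2 = 5.
(Structurally: 1 ring(s) + 4 π bond(s) = 5.)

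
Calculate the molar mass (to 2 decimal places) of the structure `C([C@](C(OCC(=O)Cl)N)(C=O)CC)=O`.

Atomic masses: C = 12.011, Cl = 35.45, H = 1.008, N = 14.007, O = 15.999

Molecular formula: C8H12ClNO4.
M = 8×12.011 + 1×35.45 + 12×1.008 + 1×14.007 + 4×15.999 = 221.64 g/mol.

221.64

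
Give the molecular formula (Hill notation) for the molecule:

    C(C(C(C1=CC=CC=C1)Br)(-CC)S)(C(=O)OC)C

Heavy atoms from the SMILES: 1 Br, 14 C, 2 O, 1 S.
Implicit hydrogens by atom environment:
  5 × C (aromatic): 1 H each → 5
  3 × C: 3 H each → 9
  2 × C: 1 H each → 2
  2 × C: no H
  2 × O: no H
  1 × Br: no H
  1 × C: 2 H
  1 × C (aromatic): no H
  1 × S: 1 H
  Total hydrogens = 19.
Molecular formula: C14H19BrO2S

C14H19BrO2S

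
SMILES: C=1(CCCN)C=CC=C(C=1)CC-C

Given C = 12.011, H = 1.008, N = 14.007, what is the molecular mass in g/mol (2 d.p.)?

177.29

Molecular formula: C12H19N.
M = 12×12.011 + 19×1.008 + 1×14.007 = 177.29 g/mol.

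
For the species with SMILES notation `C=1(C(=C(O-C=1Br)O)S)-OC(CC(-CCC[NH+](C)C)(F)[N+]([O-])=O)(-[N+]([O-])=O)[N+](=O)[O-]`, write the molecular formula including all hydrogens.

C12H17BrFN4O9S+

Heavy atoms from the SMILES: 1 Br, 12 C, 1 F, 4 N, 9 O, 1 S.
Implicit hydrogens by atom environment:
  4 × C: 2 H each → 8
  4 × C (aromatic): no H
  4 × O: no H
  3 × N (charge +1): no H
  3 × O (charge -1): no H
  2 × C: 3 H each → 6
  2 × C: no H
  1 × Br: no H
  1 × F: no H
  1 × N (charge +1): 1 H
  1 × O: 1 H
  1 × O (aromatic): no H
  1 × S: 1 H
  Total hydrogens = 17.
Net charge +1.
Molecular formula: C12H17BrFN4O9S+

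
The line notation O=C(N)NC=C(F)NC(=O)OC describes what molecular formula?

C5H8FN3O3

Heavy atoms from the SMILES: 5 C, 1 F, 3 N, 3 O.
Implicit hydrogens by atom environment:
  3 × C: no H
  3 × O: no H
  2 × N: 1 H each → 2
  1 × C: 3 H
  1 × C: 1 H
  1 × F: no H
  1 × N: 2 H
  Total hydrogens = 8.
Molecular formula: C5H8FN3O3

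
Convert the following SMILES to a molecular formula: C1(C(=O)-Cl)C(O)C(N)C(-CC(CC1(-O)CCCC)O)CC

C15H28ClNO4

Heavy atoms from the SMILES: 15 C, 1 Cl, 1 N, 4 O.
Implicit hydrogens by atom environment:
  6 × C: 2 H each → 12
  5 × C: 1 H each → 5
  3 × O: 1 H each → 3
  2 × C: 3 H each → 6
  2 × C: no H
  1 × Cl: no H
  1 × N: 2 H
  1 × O: no H
  Total hydrogens = 28.
Molecular formula: C15H28ClNO4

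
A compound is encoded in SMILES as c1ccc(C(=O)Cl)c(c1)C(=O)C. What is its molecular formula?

C9H7ClO2

Heavy atoms from the SMILES: 9 C, 1 Cl, 2 O.
Implicit hydrogens by atom environment:
  4 × C (aromatic): 1 H each → 4
  2 × C (aromatic): no H
  2 × C: no H
  2 × O: no H
  1 × C: 3 H
  1 × Cl: no H
  Total hydrogens = 7.
Molecular formula: C9H7ClO2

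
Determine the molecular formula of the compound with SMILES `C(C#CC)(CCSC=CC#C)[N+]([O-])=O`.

C10H11NO2S

Heavy atoms from the SMILES: 10 C, 1 N, 2 O, 1 S.
Implicit hydrogens by atom environment:
  4 × C: 1 H each → 4
  3 × C: no H
  2 × C: 2 H each → 4
  1 × C: 3 H
  1 × N (charge +1): no H
  1 × O: no H
  1 × O (charge -1): no H
  1 × S: no H
  Total hydrogens = 11.
Molecular formula: C10H11NO2S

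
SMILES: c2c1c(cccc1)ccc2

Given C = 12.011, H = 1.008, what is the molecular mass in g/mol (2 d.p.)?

128.17

Molecular formula: C10H8.
M = 10×12.011 + 8×1.008 = 128.17 g/mol.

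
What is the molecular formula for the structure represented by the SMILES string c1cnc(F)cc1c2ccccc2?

C11H8FN

Heavy atoms from the SMILES: 11 C, 1 F, 1 N.
Implicit hydrogens by atom environment:
  8 × C (aromatic): 1 H each → 8
  3 × C (aromatic): no H
  1 × F: no H
  1 × N (aromatic): no H
  Total hydrogens = 8.
Molecular formula: C11H8FN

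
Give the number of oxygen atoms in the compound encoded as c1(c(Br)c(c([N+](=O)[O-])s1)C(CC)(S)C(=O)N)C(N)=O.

4

The symbol for oxygen appears 4 times in the SMILES.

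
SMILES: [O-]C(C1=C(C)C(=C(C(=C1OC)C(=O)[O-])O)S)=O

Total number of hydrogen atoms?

Hydrogens are implicit in SMILES; fill each atom to its normal valence:
  6 × C (aromatic): no H
  3 × O: no H
  2 × C: 3 H each → 6
  2 × C: no H
  2 × O (charge -1): no H
  1 × O: 1 H
  1 × S: 1 H
  Total hydrogens = 8.

8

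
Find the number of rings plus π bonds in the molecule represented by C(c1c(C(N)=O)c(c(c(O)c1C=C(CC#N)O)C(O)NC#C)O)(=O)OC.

Molecular formula from the SMILES: C16H15N3O7.
DoU = (2C + 2 + N − H − X)/2 = (2·16 + 2 + 3 − 15 − 0)/2 = 22/2 = 11.
(Structurally: 1 ring(s) + 10 π bond(s) = 11.)

11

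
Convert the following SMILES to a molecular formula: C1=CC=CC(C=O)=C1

Heavy atoms from the SMILES: 7 C, 1 O.
Implicit hydrogens by atom environment:
  5 × C (aromatic): 1 H each → 5
  1 × C: 1 H
  1 × C (aromatic): no H
  1 × O: no H
  Total hydrogens = 6.
Molecular formula: C7H6O

C7H6O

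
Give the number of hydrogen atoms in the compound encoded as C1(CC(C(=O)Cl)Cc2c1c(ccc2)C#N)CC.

Hydrogens are implicit in SMILES; fill each atom to its normal valence:
  3 × C: 2 H each → 6
  3 × C (aromatic): 1 H each → 3
  3 × C (aromatic): no H
  2 × C: 1 H each → 2
  2 × C: no H
  1 × C: 3 H
  1 × Cl: no H
  1 × N: no H
  1 × O: no H
  Total hydrogens = 14.

14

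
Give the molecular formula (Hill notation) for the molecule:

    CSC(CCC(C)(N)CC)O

C8H19NOS

Heavy atoms from the SMILES: 8 C, 1 N, 1 O, 1 S.
Implicit hydrogens by atom environment:
  3 × C: 3 H each → 9
  3 × C: 2 H each → 6
  1 × C: 1 H
  1 × C: no H
  1 × N: 2 H
  1 × O: 1 H
  1 × S: no H
  Total hydrogens = 19.
Molecular formula: C8H19NOS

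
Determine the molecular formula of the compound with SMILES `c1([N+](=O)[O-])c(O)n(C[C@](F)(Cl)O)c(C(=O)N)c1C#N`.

C8H6ClFN4O5

Heavy atoms from the SMILES: 8 C, 1 Cl, 1 F, 4 N, 5 O.
Implicit hydrogens by atom environment:
  4 × C (aromatic): no H
  3 × C: no H
  2 × O: 1 H each → 2
  2 × O: no H
  1 × C: 2 H
  1 × Cl: no H
  1 × F: no H
  1 × N: 2 H
  1 × N (aromatic): no H
  1 × N (charge +1): no H
  1 × N: no H
  1 × O (charge -1): no H
  Total hydrogens = 6.
Molecular formula: C8H6ClFN4O5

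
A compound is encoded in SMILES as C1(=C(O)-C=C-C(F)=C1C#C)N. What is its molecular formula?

C8H6FNO

Heavy atoms from the SMILES: 8 C, 1 F, 1 N, 1 O.
Implicit hydrogens by atom environment:
  4 × C (aromatic): no H
  2 × C (aromatic): 1 H each → 2
  1 × C: 1 H
  1 × C: no H
  1 × F: no H
  1 × N: 2 H
  1 × O: 1 H
  Total hydrogens = 6.
Molecular formula: C8H6FNO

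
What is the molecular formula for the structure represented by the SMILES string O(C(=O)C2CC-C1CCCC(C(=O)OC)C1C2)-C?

C14H22O4

Heavy atoms from the SMILES: 14 C, 4 O.
Implicit hydrogens by atom environment:
  6 × C: 2 H each → 12
  4 × C: 1 H each → 4
  4 × O: no H
  2 × C: 3 H each → 6
  2 × C: no H
  Total hydrogens = 22.
Molecular formula: C14H22O4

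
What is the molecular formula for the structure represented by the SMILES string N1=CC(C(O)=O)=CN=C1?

Heavy atoms from the SMILES: 5 C, 2 N, 2 O.
Implicit hydrogens by atom environment:
  3 × C (aromatic): 1 H each → 3
  2 × N (aromatic): no H
  1 × C (aromatic): no H
  1 × C: no H
  1 × O: 1 H
  1 × O: no H
  Total hydrogens = 4.
Molecular formula: C5H4N2O2

C5H4N2O2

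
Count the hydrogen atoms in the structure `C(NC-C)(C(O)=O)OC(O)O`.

11

Hydrogens are implicit in SMILES; fill each atom to its normal valence:
  3 × O: 1 H each → 3
  2 × C: 1 H each → 2
  2 × O: no H
  1 × C: 3 H
  1 × C: 2 H
  1 × C: no H
  1 × N: 1 H
  Total hydrogens = 11.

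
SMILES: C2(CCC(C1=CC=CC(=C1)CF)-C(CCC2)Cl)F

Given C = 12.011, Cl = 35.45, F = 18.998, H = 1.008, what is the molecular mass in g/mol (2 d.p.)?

Molecular formula: C15H19ClF2.
M = 15×12.011 + 1×35.45 + 2×18.998 + 19×1.008 = 272.76 g/mol.

272.76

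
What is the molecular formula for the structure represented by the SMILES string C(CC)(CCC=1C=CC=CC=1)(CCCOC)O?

Heavy atoms from the SMILES: 15 C, 2 O.
Implicit hydrogens by atom environment:
  6 × C: 2 H each → 12
  5 × C (aromatic): 1 H each → 5
  2 × C: 3 H each → 6
  1 × C: no H
  1 × C (aromatic): no H
  1 × O: 1 H
  1 × O: no H
  Total hydrogens = 24.
Molecular formula: C15H24O2

C15H24O2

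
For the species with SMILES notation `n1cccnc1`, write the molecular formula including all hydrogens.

Heavy atoms from the SMILES: 4 C, 2 N.
Implicit hydrogens by atom environment:
  4 × C (aromatic): 1 H each → 4
  2 × N (aromatic): no H
  Total hydrogens = 4.
Molecular formula: C4H4N2

C4H4N2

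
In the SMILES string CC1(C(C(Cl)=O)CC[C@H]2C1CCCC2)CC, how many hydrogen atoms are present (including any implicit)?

Hydrogens are implicit in SMILES; fill each atom to its normal valence:
  7 × C: 2 H each → 14
  3 × C: 1 H each → 3
  2 × C: 3 H each → 6
  2 × C: no H
  1 × Cl: no H
  1 × O: no H
  Total hydrogens = 23.

23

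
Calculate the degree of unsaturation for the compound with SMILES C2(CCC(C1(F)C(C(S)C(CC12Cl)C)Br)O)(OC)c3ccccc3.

Molecular formula from the SMILES: C18H23BrClFO2S.
DoU = (2C + 2 + N − H − X)/2 = (2·18 + 2 + 0 − 23 − 3)/2 = 12/2 = 6.
(Structurally: 3 ring(s) + 3 π bond(s) = 6.)

6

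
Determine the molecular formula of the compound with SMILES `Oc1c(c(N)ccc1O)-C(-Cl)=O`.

C7H6ClNO3

Heavy atoms from the SMILES: 7 C, 1 Cl, 1 N, 3 O.
Implicit hydrogens by atom environment:
  4 × C (aromatic): no H
  2 × C (aromatic): 1 H each → 2
  2 × O: 1 H each → 2
  1 × C: no H
  1 × Cl: no H
  1 × N: 2 H
  1 × O: no H
  Total hydrogens = 6.
Molecular formula: C7H6ClNO3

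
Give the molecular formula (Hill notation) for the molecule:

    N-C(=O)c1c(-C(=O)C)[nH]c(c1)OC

C8H10N2O3

Heavy atoms from the SMILES: 8 C, 2 N, 3 O.
Implicit hydrogens by atom environment:
  3 × C (aromatic): no H
  3 × O: no H
  2 × C: 3 H each → 6
  2 × C: no H
  1 × C (aromatic): 1 H
  1 × N: 2 H
  1 × N (aromatic): 1 H
  Total hydrogens = 10.
Molecular formula: C8H10N2O3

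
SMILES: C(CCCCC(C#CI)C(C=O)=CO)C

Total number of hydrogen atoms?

17

Hydrogens are implicit in SMILES; fill each atom to its normal valence:
  5 × C: 2 H each → 10
  3 × C: 1 H each → 3
  3 × C: no H
  1 × C: 3 H
  1 × I: no H
  1 × O: 1 H
  1 × O: no H
  Total hydrogens = 17.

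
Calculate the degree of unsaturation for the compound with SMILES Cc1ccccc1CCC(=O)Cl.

5

Molecular formula from the SMILES: C10H11ClO.
DoU = (2C + 2 + N − H − X)/2 = (2·10 + 2 + 0 − 11 − 1)/2 = 10/2 = 5.
(Structurally: 1 ring(s) + 4 π bond(s) = 5.)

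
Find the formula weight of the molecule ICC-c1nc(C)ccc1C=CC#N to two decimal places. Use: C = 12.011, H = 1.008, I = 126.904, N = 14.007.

298.13

Molecular formula: C11H11IN2.
M = 11×12.011 + 11×1.008 + 1×126.904 + 2×14.007 = 298.13 g/mol.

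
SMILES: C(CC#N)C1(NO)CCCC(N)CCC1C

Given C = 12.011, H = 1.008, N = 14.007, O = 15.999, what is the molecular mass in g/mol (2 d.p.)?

225.34

Molecular formula: C12H23N3O.
M = 12×12.011 + 23×1.008 + 3×14.007 + 1×15.999 = 225.34 g/mol.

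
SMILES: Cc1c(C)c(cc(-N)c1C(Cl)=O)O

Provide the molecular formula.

Heavy atoms from the SMILES: 9 C, 1 Cl, 1 N, 2 O.
Implicit hydrogens by atom environment:
  5 × C (aromatic): no H
  2 × C: 3 H each → 6
  1 × C (aromatic): 1 H
  1 × C: no H
  1 × Cl: no H
  1 × N: 2 H
  1 × O: 1 H
  1 × O: no H
  Total hydrogens = 10.
Molecular formula: C9H10ClNO2

C9H10ClNO2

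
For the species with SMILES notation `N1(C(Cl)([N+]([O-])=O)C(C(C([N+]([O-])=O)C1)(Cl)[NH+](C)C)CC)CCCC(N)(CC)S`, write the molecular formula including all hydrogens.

C15H30Cl2N5O4S+

Heavy atoms from the SMILES: 15 C, 2 Cl, 5 N, 4 O, 1 S.
Implicit hydrogens by atom environment:
  6 × C: 2 H each → 12
  4 × C: 3 H each → 12
  3 × C: no H
  2 × C: 1 H each → 2
  2 × Cl: no H
  2 × N (charge +1): no H
  2 × O: no H
  2 × O (charge -1): no H
  1 × N: 2 H
  1 × N (charge +1): 1 H
  1 × N: no H
  1 × S: 1 H
  Total hydrogens = 30.
Net charge +1.
Molecular formula: C15H30Cl2N5O4S+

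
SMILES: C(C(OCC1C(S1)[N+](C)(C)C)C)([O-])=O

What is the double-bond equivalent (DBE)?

2

Molecular formula from the SMILES: C9H17NO3S.
DoU = (2C + 2 + N − H − X)/2 = (2·9 + 2 + 1 − 17 − 0)/2 = 4/2 = 2.
(Structurally: 1 ring(s) + 1 π bond(s) = 2.)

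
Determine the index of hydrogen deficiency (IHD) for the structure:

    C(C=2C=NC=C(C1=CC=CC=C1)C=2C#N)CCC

Molecular formula from the SMILES: C16H16N2.
DoU = (2C + 2 + N − H − X)/2 = (2·16 + 2 + 2 − 16 − 0)/2 = 20/2 = 10.
(Structurally: 2 ring(s) + 8 π bond(s) = 10.)

10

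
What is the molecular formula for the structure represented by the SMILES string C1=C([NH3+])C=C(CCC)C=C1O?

Heavy atoms from the SMILES: 9 C, 1 N, 1 O.
Implicit hydrogens by atom environment:
  3 × C (aromatic): 1 H each → 3
  3 × C (aromatic): no H
  2 × C: 2 H each → 4
  1 × C: 3 H
  1 × N (charge +1): 3 H
  1 × O: 1 H
  Total hydrogens = 14.
Net charge +1.
Molecular formula: C9H14NO+

C9H14NO+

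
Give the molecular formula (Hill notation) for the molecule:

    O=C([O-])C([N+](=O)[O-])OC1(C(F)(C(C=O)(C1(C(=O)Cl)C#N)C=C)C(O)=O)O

Heavy atoms from the SMILES: 12 C, 1 Cl, 1 F, 2 N, 10 O.
Implicit hydrogens by atom environment:
  8 × C: no H
  6 × O: no H
  3 × C: 1 H each → 3
  2 × O: 1 H each → 2
  2 × O (charge -1): no H
  1 × C: 2 H
  1 × Cl: no H
  1 × F: no H
  1 × N: no H
  1 × N (charge +1): no H
  Total hydrogens = 7.
Net charge -1.
Molecular formula: C12H7ClFN2O10-

C12H7ClFN2O10-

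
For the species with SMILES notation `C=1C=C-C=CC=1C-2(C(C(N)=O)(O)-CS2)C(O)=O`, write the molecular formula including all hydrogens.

C11H11NO4S

Heavy atoms from the SMILES: 11 C, 1 N, 4 O, 1 S.
Implicit hydrogens by atom environment:
  5 × C (aromatic): 1 H each → 5
  4 × C: no H
  2 × O: 1 H each → 2
  2 × O: no H
  1 × C: 2 H
  1 × C (aromatic): no H
  1 × N: 2 H
  1 × S: no H
  Total hydrogens = 11.
Molecular formula: C11H11NO4S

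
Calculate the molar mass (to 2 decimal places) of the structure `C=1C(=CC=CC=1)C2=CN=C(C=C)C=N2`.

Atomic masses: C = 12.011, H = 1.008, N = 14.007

Molecular formula: C12H10N2.
M = 12×12.011 + 10×1.008 + 2×14.007 = 182.23 g/mol.

182.23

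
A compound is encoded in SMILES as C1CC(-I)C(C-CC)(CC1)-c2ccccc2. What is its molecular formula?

C15H21I

Heavy atoms from the SMILES: 15 C, 1 I.
Implicit hydrogens by atom environment:
  6 × C: 2 H each → 12
  5 × C (aromatic): 1 H each → 5
  1 × C: 3 H
  1 × C: 1 H
  1 × C: no H
  1 × C (aromatic): no H
  1 × I: no H
  Total hydrogens = 21.
Molecular formula: C15H21I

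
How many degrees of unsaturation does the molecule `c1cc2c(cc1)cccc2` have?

Molecular formula from the SMILES: C10H8.
DoU = (2C + 2 + N − H − X)/2 = (2·10 + 2 + 0 − 8 − 0)/2 = 14/2 = 7.
(Structurally: 2 ring(s) + 5 π bond(s) = 7.)

7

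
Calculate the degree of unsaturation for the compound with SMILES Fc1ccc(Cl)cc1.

Molecular formula from the SMILES: C6H4ClF.
DoU = (2C + 2 + N − H − X)/2 = (2·6 + 2 + 0 − 4 − 2)/2 = 8/2 = 4.
(Structurally: 1 ring(s) + 3 π bond(s) = 4.)

4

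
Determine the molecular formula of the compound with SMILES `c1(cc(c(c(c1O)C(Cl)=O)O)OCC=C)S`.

C10H9ClO4S

Heavy atoms from the SMILES: 10 C, 1 Cl, 4 O, 1 S.
Implicit hydrogens by atom environment:
  5 × C (aromatic): no H
  2 × C: 2 H each → 4
  2 × O: 1 H each → 2
  2 × O: no H
  1 × C (aromatic): 1 H
  1 × C: 1 H
  1 × C: no H
  1 × Cl: no H
  1 × S: 1 H
  Total hydrogens = 9.
Molecular formula: C10H9ClO4S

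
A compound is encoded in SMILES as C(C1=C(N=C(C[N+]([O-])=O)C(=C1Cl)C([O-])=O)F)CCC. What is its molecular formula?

C11H11ClFN2O4-

Heavy atoms from the SMILES: 11 C, 1 Cl, 1 F, 2 N, 4 O.
Implicit hydrogens by atom environment:
  5 × C (aromatic): no H
  4 × C: 2 H each → 8
  2 × O: no H
  2 × O (charge -1): no H
  1 × C: 3 H
  1 × C: no H
  1 × Cl: no H
  1 × F: no H
  1 × N (aromatic): no H
  1 × N (charge +1): no H
  Total hydrogens = 11.
Net charge -1.
Molecular formula: C11H11ClFN2O4-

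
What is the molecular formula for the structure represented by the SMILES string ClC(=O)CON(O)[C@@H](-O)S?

Heavy atoms from the SMILES: 3 C, 1 Cl, 1 N, 4 O, 1 S.
Implicit hydrogens by atom environment:
  2 × O: 1 H each → 2
  2 × O: no H
  1 × C: 2 H
  1 × C: 1 H
  1 × C: no H
  1 × Cl: no H
  1 × N: no H
  1 × S: 1 H
  Total hydrogens = 6.
Molecular formula: C3H6ClNO4S

C3H6ClNO4S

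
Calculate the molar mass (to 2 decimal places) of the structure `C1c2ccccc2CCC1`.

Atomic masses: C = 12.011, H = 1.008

Molecular formula: C10H12.
M = 10×12.011 + 12×1.008 = 132.21 g/mol.

132.21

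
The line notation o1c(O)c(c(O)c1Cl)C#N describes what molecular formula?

C5H2ClNO3

Heavy atoms from the SMILES: 5 C, 1 Cl, 1 N, 3 O.
Implicit hydrogens by atom environment:
  4 × C (aromatic): no H
  2 × O: 1 H each → 2
  1 × C: no H
  1 × Cl: no H
  1 × N: no H
  1 × O (aromatic): no H
  Total hydrogens = 2.
Molecular formula: C5H2ClNO3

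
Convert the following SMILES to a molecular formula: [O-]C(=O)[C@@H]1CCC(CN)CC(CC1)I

Heavy atoms from the SMILES: 10 C, 1 I, 1 N, 2 O.
Implicit hydrogens by atom environment:
  6 × C: 2 H each → 12
  3 × C: 1 H each → 3
  1 × C: no H
  1 × I: no H
  1 × N: 2 H
  1 × O: no H
  1 × O (charge -1): no H
  Total hydrogens = 17.
Net charge -1.
Molecular formula: C10H17INO2-

C10H17INO2-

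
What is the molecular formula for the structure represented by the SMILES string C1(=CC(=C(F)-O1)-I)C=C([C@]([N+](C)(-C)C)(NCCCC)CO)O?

C15H25FIN2O3+

Heavy atoms from the SMILES: 15 C, 1 F, 1 I, 2 N, 3 O.
Implicit hydrogens by atom environment:
  4 × C: 3 H each → 12
  4 × C: 2 H each → 8
  3 × C (aromatic): no H
  2 × C: no H
  2 × O: 1 H each → 2
  1 × C (aromatic): 1 H
  1 × C: 1 H
  1 × F: no H
  1 × I: no H
  1 × N: 1 H
  1 × N (charge +1): no H
  1 × O (aromatic): no H
  Total hydrogens = 25.
Net charge +1.
Molecular formula: C15H25FIN2O3+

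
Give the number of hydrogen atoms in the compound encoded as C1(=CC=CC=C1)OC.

8

Hydrogens are implicit in SMILES; fill each atom to its normal valence:
  5 × C (aromatic): 1 H each → 5
  1 × C: 3 H
  1 × C (aromatic): no H
  1 × O: no H
  Total hydrogens = 8.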